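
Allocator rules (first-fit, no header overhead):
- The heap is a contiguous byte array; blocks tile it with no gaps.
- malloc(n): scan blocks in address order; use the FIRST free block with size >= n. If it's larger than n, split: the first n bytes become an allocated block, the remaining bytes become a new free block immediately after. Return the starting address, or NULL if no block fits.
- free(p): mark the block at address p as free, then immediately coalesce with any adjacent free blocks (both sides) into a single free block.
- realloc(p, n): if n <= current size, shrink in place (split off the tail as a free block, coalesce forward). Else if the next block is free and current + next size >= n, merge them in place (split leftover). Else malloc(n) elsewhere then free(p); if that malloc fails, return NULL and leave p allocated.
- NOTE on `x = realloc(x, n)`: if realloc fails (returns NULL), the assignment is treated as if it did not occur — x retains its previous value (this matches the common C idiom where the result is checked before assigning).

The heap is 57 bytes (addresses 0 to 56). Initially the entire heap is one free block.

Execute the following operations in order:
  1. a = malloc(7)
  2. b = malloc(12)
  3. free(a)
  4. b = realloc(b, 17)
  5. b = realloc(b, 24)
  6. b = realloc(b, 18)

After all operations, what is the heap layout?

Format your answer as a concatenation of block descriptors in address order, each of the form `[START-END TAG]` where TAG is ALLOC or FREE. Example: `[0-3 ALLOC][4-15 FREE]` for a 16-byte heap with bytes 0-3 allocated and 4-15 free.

Answer: [0-6 FREE][7-24 ALLOC][25-56 FREE]

Derivation:
Op 1: a = malloc(7) -> a = 0; heap: [0-6 ALLOC][7-56 FREE]
Op 2: b = malloc(12) -> b = 7; heap: [0-6 ALLOC][7-18 ALLOC][19-56 FREE]
Op 3: free(a) -> (freed a); heap: [0-6 FREE][7-18 ALLOC][19-56 FREE]
Op 4: b = realloc(b, 17) -> b = 7; heap: [0-6 FREE][7-23 ALLOC][24-56 FREE]
Op 5: b = realloc(b, 24) -> b = 7; heap: [0-6 FREE][7-30 ALLOC][31-56 FREE]
Op 6: b = realloc(b, 18) -> b = 7; heap: [0-6 FREE][7-24 ALLOC][25-56 FREE]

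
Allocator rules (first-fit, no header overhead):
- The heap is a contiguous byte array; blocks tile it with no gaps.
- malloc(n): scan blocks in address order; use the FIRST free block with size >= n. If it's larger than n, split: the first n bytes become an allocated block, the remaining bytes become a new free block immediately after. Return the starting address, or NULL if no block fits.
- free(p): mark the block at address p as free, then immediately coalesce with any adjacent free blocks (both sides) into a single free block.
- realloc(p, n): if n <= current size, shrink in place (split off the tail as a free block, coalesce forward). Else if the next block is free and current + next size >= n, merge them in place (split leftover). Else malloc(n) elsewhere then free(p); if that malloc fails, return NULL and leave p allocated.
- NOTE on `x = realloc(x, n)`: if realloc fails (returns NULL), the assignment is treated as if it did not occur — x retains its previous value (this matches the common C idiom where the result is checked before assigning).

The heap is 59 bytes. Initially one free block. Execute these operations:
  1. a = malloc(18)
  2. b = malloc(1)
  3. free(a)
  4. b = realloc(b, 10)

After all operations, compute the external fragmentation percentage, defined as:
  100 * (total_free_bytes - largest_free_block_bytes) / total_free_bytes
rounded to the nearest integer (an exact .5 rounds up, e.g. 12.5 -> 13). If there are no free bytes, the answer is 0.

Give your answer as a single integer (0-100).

Answer: 37

Derivation:
Op 1: a = malloc(18) -> a = 0; heap: [0-17 ALLOC][18-58 FREE]
Op 2: b = malloc(1) -> b = 18; heap: [0-17 ALLOC][18-18 ALLOC][19-58 FREE]
Op 3: free(a) -> (freed a); heap: [0-17 FREE][18-18 ALLOC][19-58 FREE]
Op 4: b = realloc(b, 10) -> b = 18; heap: [0-17 FREE][18-27 ALLOC][28-58 FREE]
Free blocks: [18 31] total_free=49 largest=31 -> 100*(49-31)/49 = 1800/49 ≈ 36.735 -> rounds to 37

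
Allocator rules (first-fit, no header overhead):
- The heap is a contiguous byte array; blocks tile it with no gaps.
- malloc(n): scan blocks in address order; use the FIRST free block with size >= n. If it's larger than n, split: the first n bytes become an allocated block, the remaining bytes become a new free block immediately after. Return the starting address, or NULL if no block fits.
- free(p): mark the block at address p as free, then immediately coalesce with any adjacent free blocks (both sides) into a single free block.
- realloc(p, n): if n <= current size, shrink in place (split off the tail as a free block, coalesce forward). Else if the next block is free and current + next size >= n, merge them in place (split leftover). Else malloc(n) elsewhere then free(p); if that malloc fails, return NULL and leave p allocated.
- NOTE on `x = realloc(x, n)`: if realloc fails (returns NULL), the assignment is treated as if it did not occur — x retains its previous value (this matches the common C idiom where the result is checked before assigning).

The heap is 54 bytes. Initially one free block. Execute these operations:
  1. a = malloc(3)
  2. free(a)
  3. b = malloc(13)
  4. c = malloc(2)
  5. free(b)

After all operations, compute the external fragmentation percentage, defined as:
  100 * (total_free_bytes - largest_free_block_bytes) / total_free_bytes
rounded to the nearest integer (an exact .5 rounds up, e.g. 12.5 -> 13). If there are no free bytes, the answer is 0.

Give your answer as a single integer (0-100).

Op 1: a = malloc(3) -> a = 0; heap: [0-2 ALLOC][3-53 FREE]
Op 2: free(a) -> (freed a); heap: [0-53 FREE]
Op 3: b = malloc(13) -> b = 0; heap: [0-12 ALLOC][13-53 FREE]
Op 4: c = malloc(2) -> c = 13; heap: [0-12 ALLOC][13-14 ALLOC][15-53 FREE]
Op 5: free(b) -> (freed b); heap: [0-12 FREE][13-14 ALLOC][15-53 FREE]
Free blocks: [13 39] total_free=52 largest=39 -> 100*(52-39)/52 = 1300/52 = 25

Answer: 25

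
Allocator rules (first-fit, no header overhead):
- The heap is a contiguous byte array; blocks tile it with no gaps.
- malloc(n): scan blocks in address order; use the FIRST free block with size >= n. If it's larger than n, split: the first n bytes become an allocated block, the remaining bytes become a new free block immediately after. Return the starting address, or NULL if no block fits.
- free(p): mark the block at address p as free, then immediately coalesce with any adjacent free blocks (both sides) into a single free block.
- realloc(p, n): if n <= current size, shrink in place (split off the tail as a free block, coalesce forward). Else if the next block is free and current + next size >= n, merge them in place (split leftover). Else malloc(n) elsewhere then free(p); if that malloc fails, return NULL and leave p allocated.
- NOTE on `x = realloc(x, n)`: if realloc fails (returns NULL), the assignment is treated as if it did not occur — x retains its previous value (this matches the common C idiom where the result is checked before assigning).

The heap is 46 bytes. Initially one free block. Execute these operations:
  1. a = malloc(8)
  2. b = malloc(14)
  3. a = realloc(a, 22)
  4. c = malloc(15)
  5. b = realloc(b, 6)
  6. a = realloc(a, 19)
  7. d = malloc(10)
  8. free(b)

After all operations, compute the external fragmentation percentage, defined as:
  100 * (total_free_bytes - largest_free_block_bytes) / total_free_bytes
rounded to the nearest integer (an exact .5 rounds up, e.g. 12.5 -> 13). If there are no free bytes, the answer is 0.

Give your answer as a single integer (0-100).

Answer: 19

Derivation:
Op 1: a = malloc(8) -> a = 0; heap: [0-7 ALLOC][8-45 FREE]
Op 2: b = malloc(14) -> b = 8; heap: [0-7 ALLOC][8-21 ALLOC][22-45 FREE]
Op 3: a = realloc(a, 22) -> a = 22; heap: [0-7 FREE][8-21 ALLOC][22-43 ALLOC][44-45 FREE]
Op 4: c = malloc(15) -> c = NULL; heap: [0-7 FREE][8-21 ALLOC][22-43 ALLOC][44-45 FREE]
Op 5: b = realloc(b, 6) -> b = 8; heap: [0-7 FREE][8-13 ALLOC][14-21 FREE][22-43 ALLOC][44-45 FREE]
Op 6: a = realloc(a, 19) -> a = 22; heap: [0-7 FREE][8-13 ALLOC][14-21 FREE][22-40 ALLOC][41-45 FREE]
Op 7: d = malloc(10) -> d = NULL; heap: [0-7 FREE][8-13 ALLOC][14-21 FREE][22-40 ALLOC][41-45 FREE]
Op 8: free(b) -> (freed b); heap: [0-21 FREE][22-40 ALLOC][41-45 FREE]
Free blocks: [22 5] total_free=27 largest=22 -> 100*(27-22)/27 = 500/27 ≈ 18.519 -> rounds to 19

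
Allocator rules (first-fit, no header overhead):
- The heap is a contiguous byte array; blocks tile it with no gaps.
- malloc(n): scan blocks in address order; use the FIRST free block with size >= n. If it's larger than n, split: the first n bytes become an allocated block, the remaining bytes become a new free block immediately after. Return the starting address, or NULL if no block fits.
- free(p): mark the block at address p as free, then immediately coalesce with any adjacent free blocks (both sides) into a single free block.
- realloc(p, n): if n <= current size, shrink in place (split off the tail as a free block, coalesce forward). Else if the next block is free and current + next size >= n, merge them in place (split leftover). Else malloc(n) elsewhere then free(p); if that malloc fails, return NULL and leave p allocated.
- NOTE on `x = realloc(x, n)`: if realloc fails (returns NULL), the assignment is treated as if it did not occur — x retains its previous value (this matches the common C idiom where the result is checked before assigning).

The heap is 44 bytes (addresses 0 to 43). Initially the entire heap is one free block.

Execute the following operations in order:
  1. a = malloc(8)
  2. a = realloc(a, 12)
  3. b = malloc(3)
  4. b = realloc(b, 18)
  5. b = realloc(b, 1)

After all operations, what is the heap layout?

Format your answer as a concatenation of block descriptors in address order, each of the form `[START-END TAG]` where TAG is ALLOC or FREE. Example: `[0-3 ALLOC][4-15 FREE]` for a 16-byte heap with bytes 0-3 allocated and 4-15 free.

Answer: [0-11 ALLOC][12-12 ALLOC][13-43 FREE]

Derivation:
Op 1: a = malloc(8) -> a = 0; heap: [0-7 ALLOC][8-43 FREE]
Op 2: a = realloc(a, 12) -> a = 0; heap: [0-11 ALLOC][12-43 FREE]
Op 3: b = malloc(3) -> b = 12; heap: [0-11 ALLOC][12-14 ALLOC][15-43 FREE]
Op 4: b = realloc(b, 18) -> b = 12; heap: [0-11 ALLOC][12-29 ALLOC][30-43 FREE]
Op 5: b = realloc(b, 1) -> b = 12; heap: [0-11 ALLOC][12-12 ALLOC][13-43 FREE]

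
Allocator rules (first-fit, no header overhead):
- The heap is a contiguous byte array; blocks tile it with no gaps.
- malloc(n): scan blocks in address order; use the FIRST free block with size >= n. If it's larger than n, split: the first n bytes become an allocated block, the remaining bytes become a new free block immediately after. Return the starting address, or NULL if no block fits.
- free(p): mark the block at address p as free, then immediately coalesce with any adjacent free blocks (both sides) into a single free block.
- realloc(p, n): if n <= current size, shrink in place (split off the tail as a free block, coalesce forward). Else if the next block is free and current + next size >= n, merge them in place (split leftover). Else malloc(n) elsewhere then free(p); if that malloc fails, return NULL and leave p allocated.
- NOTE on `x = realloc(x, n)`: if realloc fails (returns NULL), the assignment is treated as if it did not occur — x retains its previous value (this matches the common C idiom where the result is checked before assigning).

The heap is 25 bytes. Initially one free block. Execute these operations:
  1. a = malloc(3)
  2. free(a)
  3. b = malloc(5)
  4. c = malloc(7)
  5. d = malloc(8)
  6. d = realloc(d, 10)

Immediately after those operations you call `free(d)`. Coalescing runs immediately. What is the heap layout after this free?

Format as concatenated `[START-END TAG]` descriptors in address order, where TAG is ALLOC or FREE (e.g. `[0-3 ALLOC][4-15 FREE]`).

Op 1: a = malloc(3) -> a = 0; heap: [0-2 ALLOC][3-24 FREE]
Op 2: free(a) -> (freed a); heap: [0-24 FREE]
Op 3: b = malloc(5) -> b = 0; heap: [0-4 ALLOC][5-24 FREE]
Op 4: c = malloc(7) -> c = 5; heap: [0-4 ALLOC][5-11 ALLOC][12-24 FREE]
Op 5: d = malloc(8) -> d = 12; heap: [0-4 ALLOC][5-11 ALLOC][12-19 ALLOC][20-24 FREE]
Op 6: d = realloc(d, 10) -> d = 12; heap: [0-4 ALLOC][5-11 ALLOC][12-21 ALLOC][22-24 FREE]
free(d): d = 12 -> block [12-21 ALLOC]; mark free, coalesce with adjacent free neighbors -> [0-4 ALLOC][5-11 ALLOC][12-24 FREE]

Answer: [0-4 ALLOC][5-11 ALLOC][12-24 FREE]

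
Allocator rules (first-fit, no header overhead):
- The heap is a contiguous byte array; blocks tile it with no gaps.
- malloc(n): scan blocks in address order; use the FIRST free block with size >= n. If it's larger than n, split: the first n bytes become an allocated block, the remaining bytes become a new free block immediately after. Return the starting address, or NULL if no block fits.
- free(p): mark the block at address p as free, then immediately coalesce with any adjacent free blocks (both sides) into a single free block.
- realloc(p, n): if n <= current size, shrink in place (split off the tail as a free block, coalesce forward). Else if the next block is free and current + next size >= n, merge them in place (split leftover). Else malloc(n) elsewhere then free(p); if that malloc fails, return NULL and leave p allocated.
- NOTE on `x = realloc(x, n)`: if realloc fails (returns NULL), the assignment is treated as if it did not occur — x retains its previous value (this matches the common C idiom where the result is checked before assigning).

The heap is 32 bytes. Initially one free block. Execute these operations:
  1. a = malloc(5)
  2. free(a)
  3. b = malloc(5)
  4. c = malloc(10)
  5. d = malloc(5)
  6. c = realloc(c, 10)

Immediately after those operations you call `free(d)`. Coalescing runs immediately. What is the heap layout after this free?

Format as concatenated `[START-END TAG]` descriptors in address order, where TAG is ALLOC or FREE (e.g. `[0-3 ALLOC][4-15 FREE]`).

Answer: [0-4 ALLOC][5-14 ALLOC][15-31 FREE]

Derivation:
Op 1: a = malloc(5) -> a = 0; heap: [0-4 ALLOC][5-31 FREE]
Op 2: free(a) -> (freed a); heap: [0-31 FREE]
Op 3: b = malloc(5) -> b = 0; heap: [0-4 ALLOC][5-31 FREE]
Op 4: c = malloc(10) -> c = 5; heap: [0-4 ALLOC][5-14 ALLOC][15-31 FREE]
Op 5: d = malloc(5) -> d = 15; heap: [0-4 ALLOC][5-14 ALLOC][15-19 ALLOC][20-31 FREE]
Op 6: c = realloc(c, 10) -> c = 5; heap: [0-4 ALLOC][5-14 ALLOC][15-19 ALLOC][20-31 FREE]
free(d): d = 15 -> block [15-19 ALLOC]; mark free, coalesce with adjacent free neighbors -> [0-4 ALLOC][5-14 ALLOC][15-31 FREE]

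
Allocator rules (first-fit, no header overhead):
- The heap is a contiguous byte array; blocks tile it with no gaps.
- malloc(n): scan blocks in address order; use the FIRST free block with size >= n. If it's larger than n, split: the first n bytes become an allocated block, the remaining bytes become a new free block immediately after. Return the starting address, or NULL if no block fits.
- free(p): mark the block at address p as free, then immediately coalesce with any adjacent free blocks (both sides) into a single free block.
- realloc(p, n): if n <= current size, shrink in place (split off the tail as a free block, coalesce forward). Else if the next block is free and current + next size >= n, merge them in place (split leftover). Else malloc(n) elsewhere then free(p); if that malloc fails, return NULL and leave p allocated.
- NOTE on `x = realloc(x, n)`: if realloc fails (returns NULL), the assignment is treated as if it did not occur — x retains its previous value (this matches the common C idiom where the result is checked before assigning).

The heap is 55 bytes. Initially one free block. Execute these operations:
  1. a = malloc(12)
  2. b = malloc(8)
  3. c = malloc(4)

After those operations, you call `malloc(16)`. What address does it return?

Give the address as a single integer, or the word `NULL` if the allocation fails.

Op 1: a = malloc(12) -> a = 0; heap: [0-11 ALLOC][12-54 FREE]
Op 2: b = malloc(8) -> b = 12; heap: [0-11 ALLOC][12-19 ALLOC][20-54 FREE]
Op 3: c = malloc(4) -> c = 20; heap: [0-11 ALLOC][12-19 ALLOC][20-23 ALLOC][24-54 FREE]
malloc(16): first-fit scan over [0-11 ALLOC][12-19 ALLOC][20-23 ALLOC][24-54 FREE] -> 24

Answer: 24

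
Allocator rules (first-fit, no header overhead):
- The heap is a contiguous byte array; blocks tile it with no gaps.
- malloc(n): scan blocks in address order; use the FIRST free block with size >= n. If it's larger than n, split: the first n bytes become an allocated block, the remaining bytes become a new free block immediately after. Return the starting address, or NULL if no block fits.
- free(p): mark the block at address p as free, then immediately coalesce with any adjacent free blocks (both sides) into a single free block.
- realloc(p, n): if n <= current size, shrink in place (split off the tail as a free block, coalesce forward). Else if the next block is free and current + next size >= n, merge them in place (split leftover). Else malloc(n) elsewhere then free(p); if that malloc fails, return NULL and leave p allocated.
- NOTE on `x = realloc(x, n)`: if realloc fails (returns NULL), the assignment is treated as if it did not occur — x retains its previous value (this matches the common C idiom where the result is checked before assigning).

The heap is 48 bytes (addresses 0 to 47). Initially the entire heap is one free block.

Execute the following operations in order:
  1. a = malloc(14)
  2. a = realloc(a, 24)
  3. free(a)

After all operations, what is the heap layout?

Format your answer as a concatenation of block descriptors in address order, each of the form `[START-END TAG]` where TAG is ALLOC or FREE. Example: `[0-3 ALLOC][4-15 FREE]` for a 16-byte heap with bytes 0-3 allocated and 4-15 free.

Answer: [0-47 FREE]

Derivation:
Op 1: a = malloc(14) -> a = 0; heap: [0-13 ALLOC][14-47 FREE]
Op 2: a = realloc(a, 24) -> a = 0; heap: [0-23 ALLOC][24-47 FREE]
Op 3: free(a) -> (freed a); heap: [0-47 FREE]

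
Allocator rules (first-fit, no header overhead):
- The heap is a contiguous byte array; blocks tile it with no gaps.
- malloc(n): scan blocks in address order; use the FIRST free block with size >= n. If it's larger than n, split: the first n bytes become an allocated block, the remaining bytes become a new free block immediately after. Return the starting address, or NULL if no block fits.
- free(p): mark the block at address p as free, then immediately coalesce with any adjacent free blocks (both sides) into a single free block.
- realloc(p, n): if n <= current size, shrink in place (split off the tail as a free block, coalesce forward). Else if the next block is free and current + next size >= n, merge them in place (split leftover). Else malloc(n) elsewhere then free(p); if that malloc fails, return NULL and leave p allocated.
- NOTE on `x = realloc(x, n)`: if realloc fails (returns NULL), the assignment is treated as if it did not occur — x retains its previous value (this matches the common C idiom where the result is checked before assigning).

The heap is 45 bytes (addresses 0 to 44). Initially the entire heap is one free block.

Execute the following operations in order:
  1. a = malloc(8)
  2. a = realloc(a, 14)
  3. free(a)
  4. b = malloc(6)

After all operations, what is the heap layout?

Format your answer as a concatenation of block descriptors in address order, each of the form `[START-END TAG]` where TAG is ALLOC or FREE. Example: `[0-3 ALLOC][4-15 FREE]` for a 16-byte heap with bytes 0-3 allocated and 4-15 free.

Answer: [0-5 ALLOC][6-44 FREE]

Derivation:
Op 1: a = malloc(8) -> a = 0; heap: [0-7 ALLOC][8-44 FREE]
Op 2: a = realloc(a, 14) -> a = 0; heap: [0-13 ALLOC][14-44 FREE]
Op 3: free(a) -> (freed a); heap: [0-44 FREE]
Op 4: b = malloc(6) -> b = 0; heap: [0-5 ALLOC][6-44 FREE]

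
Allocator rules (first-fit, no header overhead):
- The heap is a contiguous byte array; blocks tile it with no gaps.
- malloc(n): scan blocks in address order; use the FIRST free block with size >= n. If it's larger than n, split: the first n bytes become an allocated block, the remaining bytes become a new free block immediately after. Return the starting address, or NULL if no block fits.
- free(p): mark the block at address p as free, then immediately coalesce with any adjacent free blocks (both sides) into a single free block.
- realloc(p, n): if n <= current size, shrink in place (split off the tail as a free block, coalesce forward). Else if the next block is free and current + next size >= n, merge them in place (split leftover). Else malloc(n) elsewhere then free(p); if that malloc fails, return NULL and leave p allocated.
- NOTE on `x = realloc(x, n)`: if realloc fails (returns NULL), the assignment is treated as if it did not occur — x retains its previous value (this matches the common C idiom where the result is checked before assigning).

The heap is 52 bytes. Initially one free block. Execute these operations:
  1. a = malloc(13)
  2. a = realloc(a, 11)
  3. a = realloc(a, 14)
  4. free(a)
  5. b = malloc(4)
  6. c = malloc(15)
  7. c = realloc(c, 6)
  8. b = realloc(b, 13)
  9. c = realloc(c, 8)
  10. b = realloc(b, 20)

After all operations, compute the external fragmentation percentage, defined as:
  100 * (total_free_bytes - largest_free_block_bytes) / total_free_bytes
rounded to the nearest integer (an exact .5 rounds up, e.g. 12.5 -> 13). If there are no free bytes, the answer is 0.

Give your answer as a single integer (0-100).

Answer: 4

Derivation:
Op 1: a = malloc(13) -> a = 0; heap: [0-12 ALLOC][13-51 FREE]
Op 2: a = realloc(a, 11) -> a = 0; heap: [0-10 ALLOC][11-51 FREE]
Op 3: a = realloc(a, 14) -> a = 0; heap: [0-13 ALLOC][14-51 FREE]
Op 4: free(a) -> (freed a); heap: [0-51 FREE]
Op 5: b = malloc(4) -> b = 0; heap: [0-3 ALLOC][4-51 FREE]
Op 6: c = malloc(15) -> c = 4; heap: [0-3 ALLOC][4-18 ALLOC][19-51 FREE]
Op 7: c = realloc(c, 6) -> c = 4; heap: [0-3 ALLOC][4-9 ALLOC][10-51 FREE]
Op 8: b = realloc(b, 13) -> b = 10; heap: [0-3 FREE][4-9 ALLOC][10-22 ALLOC][23-51 FREE]
Op 9: c = realloc(c, 8) -> c = 23; heap: [0-9 FREE][10-22 ALLOC][23-30 ALLOC][31-51 FREE]
Op 10: b = realloc(b, 20) -> b = 31; heap: [0-22 FREE][23-30 ALLOC][31-50 ALLOC][51-51 FREE]
Free blocks: [23 1] total_free=24 largest=23 -> 100*(24-23)/24 = 100/24 ≈ 4.167 -> rounds to 4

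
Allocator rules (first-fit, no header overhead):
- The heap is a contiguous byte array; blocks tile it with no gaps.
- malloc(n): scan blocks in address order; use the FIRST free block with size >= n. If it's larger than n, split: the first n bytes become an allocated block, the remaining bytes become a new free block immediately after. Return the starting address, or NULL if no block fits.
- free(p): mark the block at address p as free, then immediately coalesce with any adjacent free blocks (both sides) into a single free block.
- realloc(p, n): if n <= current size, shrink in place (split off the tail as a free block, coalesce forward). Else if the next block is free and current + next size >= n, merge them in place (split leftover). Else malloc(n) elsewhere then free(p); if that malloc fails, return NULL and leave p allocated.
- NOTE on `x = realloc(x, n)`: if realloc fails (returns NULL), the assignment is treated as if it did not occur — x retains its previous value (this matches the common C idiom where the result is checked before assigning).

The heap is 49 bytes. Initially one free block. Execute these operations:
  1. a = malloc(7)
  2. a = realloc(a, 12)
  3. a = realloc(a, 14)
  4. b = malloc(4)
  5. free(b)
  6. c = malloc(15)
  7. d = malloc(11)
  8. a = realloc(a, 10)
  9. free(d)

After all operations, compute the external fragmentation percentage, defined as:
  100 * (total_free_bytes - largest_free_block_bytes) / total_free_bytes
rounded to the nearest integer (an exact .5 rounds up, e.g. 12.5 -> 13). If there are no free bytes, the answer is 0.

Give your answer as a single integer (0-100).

Op 1: a = malloc(7) -> a = 0; heap: [0-6 ALLOC][7-48 FREE]
Op 2: a = realloc(a, 12) -> a = 0; heap: [0-11 ALLOC][12-48 FREE]
Op 3: a = realloc(a, 14) -> a = 0; heap: [0-13 ALLOC][14-48 FREE]
Op 4: b = malloc(4) -> b = 14; heap: [0-13 ALLOC][14-17 ALLOC][18-48 FREE]
Op 5: free(b) -> (freed b); heap: [0-13 ALLOC][14-48 FREE]
Op 6: c = malloc(15) -> c = 14; heap: [0-13 ALLOC][14-28 ALLOC][29-48 FREE]
Op 7: d = malloc(11) -> d = 29; heap: [0-13 ALLOC][14-28 ALLOC][29-39 ALLOC][40-48 FREE]
Op 8: a = realloc(a, 10) -> a = 0; heap: [0-9 ALLOC][10-13 FREE][14-28 ALLOC][29-39 ALLOC][40-48 FREE]
Op 9: free(d) -> (freed d); heap: [0-9 ALLOC][10-13 FREE][14-28 ALLOC][29-48 FREE]
Free blocks: [4 20] total_free=24 largest=20 -> 100*(24-20)/24 = 400/24 ≈ 16.667 -> rounds to 17

Answer: 17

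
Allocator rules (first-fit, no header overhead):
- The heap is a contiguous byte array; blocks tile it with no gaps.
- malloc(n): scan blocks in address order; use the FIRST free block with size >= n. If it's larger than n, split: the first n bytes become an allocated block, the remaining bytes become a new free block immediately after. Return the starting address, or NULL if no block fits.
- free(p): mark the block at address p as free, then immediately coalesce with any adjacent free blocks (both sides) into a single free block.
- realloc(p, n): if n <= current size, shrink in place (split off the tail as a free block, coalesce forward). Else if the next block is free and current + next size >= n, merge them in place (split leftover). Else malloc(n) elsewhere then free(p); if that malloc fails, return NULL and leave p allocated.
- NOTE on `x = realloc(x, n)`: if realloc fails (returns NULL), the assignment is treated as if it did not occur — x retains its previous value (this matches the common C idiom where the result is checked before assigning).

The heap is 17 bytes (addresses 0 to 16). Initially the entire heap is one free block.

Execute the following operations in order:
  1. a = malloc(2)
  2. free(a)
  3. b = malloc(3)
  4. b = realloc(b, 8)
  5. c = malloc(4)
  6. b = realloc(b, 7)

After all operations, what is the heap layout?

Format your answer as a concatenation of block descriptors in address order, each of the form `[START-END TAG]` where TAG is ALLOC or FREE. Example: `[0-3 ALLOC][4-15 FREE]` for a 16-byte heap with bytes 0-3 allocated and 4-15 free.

Op 1: a = malloc(2) -> a = 0; heap: [0-1 ALLOC][2-16 FREE]
Op 2: free(a) -> (freed a); heap: [0-16 FREE]
Op 3: b = malloc(3) -> b = 0; heap: [0-2 ALLOC][3-16 FREE]
Op 4: b = realloc(b, 8) -> b = 0; heap: [0-7 ALLOC][8-16 FREE]
Op 5: c = malloc(4) -> c = 8; heap: [0-7 ALLOC][8-11 ALLOC][12-16 FREE]
Op 6: b = realloc(b, 7) -> b = 0; heap: [0-6 ALLOC][7-7 FREE][8-11 ALLOC][12-16 FREE]

Answer: [0-6 ALLOC][7-7 FREE][8-11 ALLOC][12-16 FREE]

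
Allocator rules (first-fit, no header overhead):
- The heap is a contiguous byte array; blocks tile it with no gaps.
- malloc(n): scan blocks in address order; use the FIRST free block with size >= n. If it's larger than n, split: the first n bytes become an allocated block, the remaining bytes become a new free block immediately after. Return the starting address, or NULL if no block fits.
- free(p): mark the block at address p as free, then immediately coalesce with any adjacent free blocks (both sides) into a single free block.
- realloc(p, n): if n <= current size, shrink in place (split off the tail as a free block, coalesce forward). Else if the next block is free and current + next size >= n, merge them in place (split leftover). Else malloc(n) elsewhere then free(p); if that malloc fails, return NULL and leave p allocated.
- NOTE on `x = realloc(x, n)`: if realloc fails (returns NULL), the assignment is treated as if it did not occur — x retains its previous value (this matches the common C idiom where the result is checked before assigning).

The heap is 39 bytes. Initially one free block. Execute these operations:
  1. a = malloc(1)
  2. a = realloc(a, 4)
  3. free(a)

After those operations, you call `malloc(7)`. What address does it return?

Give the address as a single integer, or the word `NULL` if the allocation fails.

Answer: 0

Derivation:
Op 1: a = malloc(1) -> a = 0; heap: [0-0 ALLOC][1-38 FREE]
Op 2: a = realloc(a, 4) -> a = 0; heap: [0-3 ALLOC][4-38 FREE]
Op 3: free(a) -> (freed a); heap: [0-38 FREE]
malloc(7): first-fit scan over [0-38 FREE] -> 0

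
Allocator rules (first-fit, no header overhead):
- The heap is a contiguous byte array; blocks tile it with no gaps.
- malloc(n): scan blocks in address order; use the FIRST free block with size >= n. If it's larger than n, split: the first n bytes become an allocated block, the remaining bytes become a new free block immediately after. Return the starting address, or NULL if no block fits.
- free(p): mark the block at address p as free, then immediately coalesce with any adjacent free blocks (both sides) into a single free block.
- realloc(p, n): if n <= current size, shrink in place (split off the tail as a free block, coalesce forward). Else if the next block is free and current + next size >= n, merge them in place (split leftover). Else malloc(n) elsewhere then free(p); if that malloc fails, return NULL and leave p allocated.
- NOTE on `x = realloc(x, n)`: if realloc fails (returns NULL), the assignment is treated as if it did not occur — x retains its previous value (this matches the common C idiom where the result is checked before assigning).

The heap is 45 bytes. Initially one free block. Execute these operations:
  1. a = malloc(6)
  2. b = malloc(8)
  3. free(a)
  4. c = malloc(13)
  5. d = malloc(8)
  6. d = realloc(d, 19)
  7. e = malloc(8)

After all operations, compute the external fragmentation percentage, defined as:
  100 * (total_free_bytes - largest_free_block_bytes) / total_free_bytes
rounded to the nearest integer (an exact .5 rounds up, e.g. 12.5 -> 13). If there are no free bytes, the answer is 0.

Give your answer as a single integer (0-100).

Answer: 25

Derivation:
Op 1: a = malloc(6) -> a = 0; heap: [0-5 ALLOC][6-44 FREE]
Op 2: b = malloc(8) -> b = 6; heap: [0-5 ALLOC][6-13 ALLOC][14-44 FREE]
Op 3: free(a) -> (freed a); heap: [0-5 FREE][6-13 ALLOC][14-44 FREE]
Op 4: c = malloc(13) -> c = 14; heap: [0-5 FREE][6-13 ALLOC][14-26 ALLOC][27-44 FREE]
Op 5: d = malloc(8) -> d = 27; heap: [0-5 FREE][6-13 ALLOC][14-26 ALLOC][27-34 ALLOC][35-44 FREE]
Op 6: d = realloc(d, 19) -> NULL (d unchanged); heap: [0-5 FREE][6-13 ALLOC][14-26 ALLOC][27-34 ALLOC][35-44 FREE]
Op 7: e = malloc(8) -> e = 35; heap: [0-5 FREE][6-13 ALLOC][14-26 ALLOC][27-34 ALLOC][35-42 ALLOC][43-44 FREE]
Free blocks: [6 2] total_free=8 largest=6 -> 100*(8-6)/8 = 200/8 = 25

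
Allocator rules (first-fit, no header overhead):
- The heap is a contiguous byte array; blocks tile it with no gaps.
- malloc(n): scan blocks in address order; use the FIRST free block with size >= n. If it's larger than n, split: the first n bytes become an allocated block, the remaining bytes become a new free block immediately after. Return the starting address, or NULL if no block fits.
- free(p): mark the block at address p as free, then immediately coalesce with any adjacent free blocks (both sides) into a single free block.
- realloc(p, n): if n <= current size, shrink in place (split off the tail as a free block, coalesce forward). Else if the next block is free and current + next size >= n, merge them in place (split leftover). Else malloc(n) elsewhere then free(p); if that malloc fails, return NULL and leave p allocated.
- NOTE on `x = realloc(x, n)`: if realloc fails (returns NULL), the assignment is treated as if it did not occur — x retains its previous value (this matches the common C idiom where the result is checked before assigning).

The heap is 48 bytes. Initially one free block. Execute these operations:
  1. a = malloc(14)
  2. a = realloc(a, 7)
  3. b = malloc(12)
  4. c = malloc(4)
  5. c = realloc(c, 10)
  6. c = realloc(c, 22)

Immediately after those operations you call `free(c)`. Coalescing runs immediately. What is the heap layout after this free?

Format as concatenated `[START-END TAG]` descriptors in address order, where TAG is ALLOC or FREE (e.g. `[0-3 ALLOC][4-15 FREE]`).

Answer: [0-6 ALLOC][7-18 ALLOC][19-47 FREE]

Derivation:
Op 1: a = malloc(14) -> a = 0; heap: [0-13 ALLOC][14-47 FREE]
Op 2: a = realloc(a, 7) -> a = 0; heap: [0-6 ALLOC][7-47 FREE]
Op 3: b = malloc(12) -> b = 7; heap: [0-6 ALLOC][7-18 ALLOC][19-47 FREE]
Op 4: c = malloc(4) -> c = 19; heap: [0-6 ALLOC][7-18 ALLOC][19-22 ALLOC][23-47 FREE]
Op 5: c = realloc(c, 10) -> c = 19; heap: [0-6 ALLOC][7-18 ALLOC][19-28 ALLOC][29-47 FREE]
Op 6: c = realloc(c, 22) -> c = 19; heap: [0-6 ALLOC][7-18 ALLOC][19-40 ALLOC][41-47 FREE]
free(c): c = 19 -> block [19-40 ALLOC]; mark free, coalesce with adjacent free neighbors -> [0-6 ALLOC][7-18 ALLOC][19-47 FREE]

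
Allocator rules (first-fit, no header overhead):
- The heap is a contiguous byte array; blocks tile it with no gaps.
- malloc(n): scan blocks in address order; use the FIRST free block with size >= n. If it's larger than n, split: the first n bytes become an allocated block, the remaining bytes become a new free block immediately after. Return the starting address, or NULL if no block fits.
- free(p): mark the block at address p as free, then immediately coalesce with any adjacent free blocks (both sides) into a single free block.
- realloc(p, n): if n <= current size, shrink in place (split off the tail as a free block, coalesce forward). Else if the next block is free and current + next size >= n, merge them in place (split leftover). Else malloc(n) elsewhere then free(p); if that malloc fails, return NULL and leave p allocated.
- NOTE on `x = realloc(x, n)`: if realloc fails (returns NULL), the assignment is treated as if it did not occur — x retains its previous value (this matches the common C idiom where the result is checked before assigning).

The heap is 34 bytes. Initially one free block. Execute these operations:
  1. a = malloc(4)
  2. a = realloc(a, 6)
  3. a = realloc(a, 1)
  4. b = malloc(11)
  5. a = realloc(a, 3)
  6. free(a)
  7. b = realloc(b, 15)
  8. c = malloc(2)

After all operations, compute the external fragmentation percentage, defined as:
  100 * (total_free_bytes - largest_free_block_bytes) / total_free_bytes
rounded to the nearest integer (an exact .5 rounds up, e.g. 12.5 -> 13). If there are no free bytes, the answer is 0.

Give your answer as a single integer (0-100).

Op 1: a = malloc(4) -> a = 0; heap: [0-3 ALLOC][4-33 FREE]
Op 2: a = realloc(a, 6) -> a = 0; heap: [0-5 ALLOC][6-33 FREE]
Op 3: a = realloc(a, 1) -> a = 0; heap: [0-0 ALLOC][1-33 FREE]
Op 4: b = malloc(11) -> b = 1; heap: [0-0 ALLOC][1-11 ALLOC][12-33 FREE]
Op 5: a = realloc(a, 3) -> a = 12; heap: [0-0 FREE][1-11 ALLOC][12-14 ALLOC][15-33 FREE]
Op 6: free(a) -> (freed a); heap: [0-0 FREE][1-11 ALLOC][12-33 FREE]
Op 7: b = realloc(b, 15) -> b = 1; heap: [0-0 FREE][1-15 ALLOC][16-33 FREE]
Op 8: c = malloc(2) -> c = 16; heap: [0-0 FREE][1-15 ALLOC][16-17 ALLOC][18-33 FREE]
Free blocks: [1 16] total_free=17 largest=16 -> 100*(17-16)/17 = 100/17 ≈ 5.882 -> rounds to 6

Answer: 6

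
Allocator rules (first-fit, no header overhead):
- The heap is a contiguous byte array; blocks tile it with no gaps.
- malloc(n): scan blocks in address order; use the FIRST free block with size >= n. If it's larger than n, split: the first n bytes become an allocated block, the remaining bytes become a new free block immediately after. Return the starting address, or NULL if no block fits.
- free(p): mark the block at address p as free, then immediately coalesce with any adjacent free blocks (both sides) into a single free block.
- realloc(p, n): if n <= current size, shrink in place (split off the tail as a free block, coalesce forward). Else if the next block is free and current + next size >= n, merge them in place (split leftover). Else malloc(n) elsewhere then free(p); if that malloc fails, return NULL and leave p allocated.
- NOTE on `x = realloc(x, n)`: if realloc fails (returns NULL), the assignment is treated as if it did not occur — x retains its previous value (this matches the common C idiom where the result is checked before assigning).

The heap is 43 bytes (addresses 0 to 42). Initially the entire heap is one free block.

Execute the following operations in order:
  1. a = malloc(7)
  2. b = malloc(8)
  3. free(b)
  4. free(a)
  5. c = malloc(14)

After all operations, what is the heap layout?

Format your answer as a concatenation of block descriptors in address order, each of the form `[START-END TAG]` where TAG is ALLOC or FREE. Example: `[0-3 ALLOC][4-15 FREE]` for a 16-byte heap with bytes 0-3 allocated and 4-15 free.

Op 1: a = malloc(7) -> a = 0; heap: [0-6 ALLOC][7-42 FREE]
Op 2: b = malloc(8) -> b = 7; heap: [0-6 ALLOC][7-14 ALLOC][15-42 FREE]
Op 3: free(b) -> (freed b); heap: [0-6 ALLOC][7-42 FREE]
Op 4: free(a) -> (freed a); heap: [0-42 FREE]
Op 5: c = malloc(14) -> c = 0; heap: [0-13 ALLOC][14-42 FREE]

Answer: [0-13 ALLOC][14-42 FREE]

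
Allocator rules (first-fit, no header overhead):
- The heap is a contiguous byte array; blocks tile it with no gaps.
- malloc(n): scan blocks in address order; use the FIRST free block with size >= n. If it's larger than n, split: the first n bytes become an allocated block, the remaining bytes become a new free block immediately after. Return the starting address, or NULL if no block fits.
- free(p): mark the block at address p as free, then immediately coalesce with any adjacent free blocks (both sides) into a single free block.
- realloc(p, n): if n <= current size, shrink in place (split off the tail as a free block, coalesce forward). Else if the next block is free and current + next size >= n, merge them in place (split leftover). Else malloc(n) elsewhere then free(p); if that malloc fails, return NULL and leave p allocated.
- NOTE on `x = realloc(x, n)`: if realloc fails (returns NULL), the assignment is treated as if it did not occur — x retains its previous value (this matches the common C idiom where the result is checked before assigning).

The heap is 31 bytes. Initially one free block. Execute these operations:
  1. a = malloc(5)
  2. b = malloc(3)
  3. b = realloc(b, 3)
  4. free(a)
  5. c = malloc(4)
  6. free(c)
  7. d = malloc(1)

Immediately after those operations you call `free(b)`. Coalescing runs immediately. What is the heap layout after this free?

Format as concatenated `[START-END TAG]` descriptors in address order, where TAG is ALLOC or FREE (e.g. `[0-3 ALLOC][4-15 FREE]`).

Answer: [0-0 ALLOC][1-30 FREE]

Derivation:
Op 1: a = malloc(5) -> a = 0; heap: [0-4 ALLOC][5-30 FREE]
Op 2: b = malloc(3) -> b = 5; heap: [0-4 ALLOC][5-7 ALLOC][8-30 FREE]
Op 3: b = realloc(b, 3) -> b = 5; heap: [0-4 ALLOC][5-7 ALLOC][8-30 FREE]
Op 4: free(a) -> (freed a); heap: [0-4 FREE][5-7 ALLOC][8-30 FREE]
Op 5: c = malloc(4) -> c = 0; heap: [0-3 ALLOC][4-4 FREE][5-7 ALLOC][8-30 FREE]
Op 6: free(c) -> (freed c); heap: [0-4 FREE][5-7 ALLOC][8-30 FREE]
Op 7: d = malloc(1) -> d = 0; heap: [0-0 ALLOC][1-4 FREE][5-7 ALLOC][8-30 FREE]
free(b): b = 5 -> block [5-7 ALLOC]; mark free, coalesce with adjacent free neighbors -> [0-0 ALLOC][1-30 FREE]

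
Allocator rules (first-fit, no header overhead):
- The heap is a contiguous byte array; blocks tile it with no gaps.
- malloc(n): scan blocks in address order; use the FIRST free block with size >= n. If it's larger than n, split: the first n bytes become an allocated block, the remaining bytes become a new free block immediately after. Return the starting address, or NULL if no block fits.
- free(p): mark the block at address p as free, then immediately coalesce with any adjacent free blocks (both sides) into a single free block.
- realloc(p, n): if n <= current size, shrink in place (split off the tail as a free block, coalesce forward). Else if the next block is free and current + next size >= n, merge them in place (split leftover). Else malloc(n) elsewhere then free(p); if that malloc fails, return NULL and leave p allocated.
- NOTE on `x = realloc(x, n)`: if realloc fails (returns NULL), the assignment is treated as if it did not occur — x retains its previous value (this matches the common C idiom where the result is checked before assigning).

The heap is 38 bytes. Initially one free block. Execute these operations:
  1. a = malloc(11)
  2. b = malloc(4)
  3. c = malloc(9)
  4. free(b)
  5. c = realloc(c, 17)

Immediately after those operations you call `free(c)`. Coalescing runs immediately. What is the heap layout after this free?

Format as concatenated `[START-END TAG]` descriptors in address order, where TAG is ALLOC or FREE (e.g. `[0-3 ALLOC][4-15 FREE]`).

Op 1: a = malloc(11) -> a = 0; heap: [0-10 ALLOC][11-37 FREE]
Op 2: b = malloc(4) -> b = 11; heap: [0-10 ALLOC][11-14 ALLOC][15-37 FREE]
Op 3: c = malloc(9) -> c = 15; heap: [0-10 ALLOC][11-14 ALLOC][15-23 ALLOC][24-37 FREE]
Op 4: free(b) -> (freed b); heap: [0-10 ALLOC][11-14 FREE][15-23 ALLOC][24-37 FREE]
Op 5: c = realloc(c, 17) -> c = 15; heap: [0-10 ALLOC][11-14 FREE][15-31 ALLOC][32-37 FREE]
free(c): c = 15 -> block [15-31 ALLOC]; mark free, coalesce with adjacent free neighbors -> [0-10 ALLOC][11-37 FREE]

Answer: [0-10 ALLOC][11-37 FREE]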